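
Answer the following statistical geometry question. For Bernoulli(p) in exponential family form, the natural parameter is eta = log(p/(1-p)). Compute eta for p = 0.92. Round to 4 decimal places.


Natural parameter for Bernoulli: eta = log(p/(1-p)).
p = 0.92, 1-p = 0.08.
p/(1-p) = 11.5.
eta = log(11.5) = 2.4423

2.4423


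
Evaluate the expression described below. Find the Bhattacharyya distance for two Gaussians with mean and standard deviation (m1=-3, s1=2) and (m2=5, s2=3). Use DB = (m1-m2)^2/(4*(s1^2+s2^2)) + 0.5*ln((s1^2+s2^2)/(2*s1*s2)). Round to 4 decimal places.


Bhattacharyya distance between two Gaussians:
DB = (m1-m2)^2/(4*(s1^2+s2^2)) + (1/2)*ln((s1^2+s2^2)/(2*s1*s2)).
(m1-m2)^2 = (-8)^2 = 64.
s1^2+s2^2 = 4 + 9 = 13.
term1 = 64/52 = 1.230769.
term2 = 0.5*ln(13/12.0) = 0.040021.
DB = 1.230769 + 0.040021 = 1.2708

1.2708


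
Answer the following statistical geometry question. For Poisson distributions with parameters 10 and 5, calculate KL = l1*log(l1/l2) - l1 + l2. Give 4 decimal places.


KL divergence for Poisson:
KL = l1*log(l1/l2) - l1 + l2.
l1 = 10, l2 = 5.
log(10/5) = 0.693147.
l1*log(l1/l2) = 10 * 0.693147 = 6.931472.
KL = 6.931472 - 10 + 5 = 1.9315

1.9315


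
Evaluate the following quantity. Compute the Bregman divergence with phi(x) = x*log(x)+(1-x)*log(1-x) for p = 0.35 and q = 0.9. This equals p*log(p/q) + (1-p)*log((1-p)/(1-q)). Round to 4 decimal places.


Bregman divergence with negative entropy generator:
D = p*log(p/q) + (1-p)*log((1-p)/(1-q)).
p = 0.35, q = 0.9.
p*log(p/q) = 0.35*log(0.35/0.9) = -0.330562.
(1-p)*log((1-p)/(1-q)) = 0.65*log(0.65/0.1) = 1.216671.
D = -0.330562 + 1.216671 = 0.8861

0.8861


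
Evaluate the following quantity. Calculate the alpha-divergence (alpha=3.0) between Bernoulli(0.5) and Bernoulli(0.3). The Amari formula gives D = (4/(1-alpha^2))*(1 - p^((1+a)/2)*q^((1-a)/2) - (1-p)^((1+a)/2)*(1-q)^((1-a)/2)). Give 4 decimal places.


Amari alpha-divergence:
D = (4/(1-alpha^2))*(1 - p^((1+a)/2)*q^((1-a)/2) - (1-p)^((1+a)/2)*(1-q)^((1-a)/2)).
alpha = 3.0, p = 0.5, q = 0.3.
e1 = (1+alpha)/2 = 2.0, e2 = (1-alpha)/2 = -1.0.
t1 = p^e1 * q^e2 = 0.5^2.0 * 0.3^-1.0 = 0.833333.
t2 = (1-p)^e1 * (1-q)^e2 = 0.5^2.0 * 0.7^-1.0 = 0.357143.
4/(1-alpha^2) = -0.5.
D = -0.5*(1 - 0.833333 - 0.357143) = 0.0952

0.0952


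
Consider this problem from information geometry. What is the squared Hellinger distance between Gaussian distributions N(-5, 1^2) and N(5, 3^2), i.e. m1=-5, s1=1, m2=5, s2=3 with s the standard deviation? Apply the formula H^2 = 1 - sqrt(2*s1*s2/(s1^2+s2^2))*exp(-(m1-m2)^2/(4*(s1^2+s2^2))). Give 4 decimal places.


Squared Hellinger distance for Gaussians:
H^2 = 1 - sqrt(2*s1*s2/(s1^2+s2^2)) * exp(-(m1-m2)^2/(4*(s1^2+s2^2))).
s1^2 = 1, s2^2 = 9, s1^2+s2^2 = 10.
sqrt(2*1*3/(10)) = 0.774597.
(m1-m2)^2 = (-10)^2 = 100.
exp(-100/(4*10)) = exp(-2.5) = 0.082085.
H^2 = 1 - 0.774597*0.082085 = 0.9364

0.9364


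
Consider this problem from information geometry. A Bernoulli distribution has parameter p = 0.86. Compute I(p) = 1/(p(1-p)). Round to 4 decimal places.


For Bernoulli(p), Fisher information is I(p) = 1/(p*(1-p)).
p = 0.86, 1-p = 0.14.
p*(1-p) = 0.1204.
I(p) = 1/0.1204 = 8.3056

8.3056


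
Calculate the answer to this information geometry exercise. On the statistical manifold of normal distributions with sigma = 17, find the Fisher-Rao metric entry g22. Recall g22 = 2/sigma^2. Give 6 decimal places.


For the 2-parameter normal family, the Fisher metric has:
  g11 = 1/sigma^2, g22 = 2/sigma^2.
sigma = 17, sigma^2 = 289.
g22 = 0.006920

0.006920


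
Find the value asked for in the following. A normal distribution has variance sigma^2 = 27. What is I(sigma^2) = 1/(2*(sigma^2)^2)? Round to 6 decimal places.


Fisher information for variance: I(sigma^2) = 1/(2*sigma^4).
sigma^2 = 27, so sigma^4 = 729.
I = 1/(2*729) = 1/1458 = 0.000686

0.000686


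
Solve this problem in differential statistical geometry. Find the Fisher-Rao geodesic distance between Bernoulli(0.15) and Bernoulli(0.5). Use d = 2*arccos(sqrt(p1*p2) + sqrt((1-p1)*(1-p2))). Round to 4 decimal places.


Geodesic distance on Bernoulli manifold:
d(p1,p2) = 2*arccos(sqrt(p1*p2) + sqrt((1-p1)*(1-p2))).
sqrt(p1*p2) = sqrt(0.15*0.5) = 0.273861.
sqrt((1-p1)*(1-p2)) = sqrt(0.85*0.5) = 0.65192.
arg = 0.273861 + 0.65192 = 0.925782.
d = 2*arccos(0.925782) = 0.7754

0.7754


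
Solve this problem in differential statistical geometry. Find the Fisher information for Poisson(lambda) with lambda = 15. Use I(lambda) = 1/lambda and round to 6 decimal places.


Fisher information for Poisson: I(lambda) = 1/lambda.
lambda = 15.
I(lambda) = 1/15 = 0.066667

0.066667


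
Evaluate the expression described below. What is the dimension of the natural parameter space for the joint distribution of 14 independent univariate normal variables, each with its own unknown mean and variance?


Exponential family dimension calculation:
Each univariate normal has two natural parameters (mu/sigma^2 and -1/(2 sigma^2)).
With 14 independent components, dim = 2 * 14 = 28.

28


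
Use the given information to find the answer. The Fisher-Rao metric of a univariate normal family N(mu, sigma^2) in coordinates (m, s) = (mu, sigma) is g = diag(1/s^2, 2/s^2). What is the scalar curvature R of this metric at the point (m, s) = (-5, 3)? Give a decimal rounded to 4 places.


The metric has the form g = (A dm^2 + B ds^2)/s^2 with A = 1, B = 2.
Substitute u = sqrt(A/B)*m: g = B*(du^2 + ds^2)/s^2, i.e. B times the
Poincare upper half-plane metric, which has constant Gaussian curvature -1.
Scaling a 2D metric by a constant c divides the Gaussian curvature by c,
so K = -1/B = -1/(2) = -0.5000 everywhere (the point (m, s) = (-5, 3) is irrelevant:
the curvature is constant).
Scalar curvature in dimension 2: R = 2K = -2/(2) = -1.0000.

-1.0000


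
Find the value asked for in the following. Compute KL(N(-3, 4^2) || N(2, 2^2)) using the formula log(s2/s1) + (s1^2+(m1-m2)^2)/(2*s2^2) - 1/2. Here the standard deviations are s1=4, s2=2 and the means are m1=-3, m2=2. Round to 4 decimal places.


KL divergence between normal distributions:
KL = log(s2/s1) + (s1^2 + (m1-m2)^2)/(2*s2^2) - 1/2.
log(2/4) = -0.693147.
(4^2 + (-3-2)^2)/(2*2^2) = (16 + 25)/8 = 5.125.
KL = -0.693147 + 5.125 - 0.5 = 3.9319

3.9319


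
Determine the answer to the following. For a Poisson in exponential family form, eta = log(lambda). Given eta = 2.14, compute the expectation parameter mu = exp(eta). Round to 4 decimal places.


Expectation parameter for Poisson exponential family:
mu = exp(eta).
eta = 2.14.
mu = exp(2.14) = 8.4994

8.4994


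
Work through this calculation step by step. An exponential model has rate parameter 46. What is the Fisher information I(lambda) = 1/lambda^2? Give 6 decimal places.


Fisher information for exponential: I(lambda) = 1/lambda^2.
lambda = 46, lambda^2 = 2116.
I = 1/2116 = 0.000473

0.000473


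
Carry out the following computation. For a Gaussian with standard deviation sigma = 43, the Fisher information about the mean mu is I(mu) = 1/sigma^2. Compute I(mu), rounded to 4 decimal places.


The Fisher information for the mean of a normal distribution is I(mu) = 1/sigma^2.
sigma = 43, so sigma^2 = 1849.
I(mu) = 1/1849 = 0.0005

0.0005


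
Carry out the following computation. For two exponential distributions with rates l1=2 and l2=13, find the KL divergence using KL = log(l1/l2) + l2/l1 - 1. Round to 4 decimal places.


KL divergence for exponential family:
KL = log(l1/l2) + l2/l1 - 1.
log(2/13) = -1.871802.
13/2 = 6.5.
KL = -1.871802 + 6.5 - 1 = 3.6282

3.6282


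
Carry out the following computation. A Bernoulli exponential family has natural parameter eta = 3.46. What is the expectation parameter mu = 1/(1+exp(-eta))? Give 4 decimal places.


Dual coordinate (expectation parameter) for Bernoulli:
mu = 1/(1+exp(-eta)).
eta = 3.46.
exp(-eta) = exp(-3.46) = 0.03143.
mu = 1/(1+0.03143) = 0.9695

0.9695


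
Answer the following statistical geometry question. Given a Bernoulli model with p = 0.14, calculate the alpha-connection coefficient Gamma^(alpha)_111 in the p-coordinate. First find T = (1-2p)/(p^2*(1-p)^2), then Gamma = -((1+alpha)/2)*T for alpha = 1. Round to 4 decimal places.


Skewness (Amari-Chentsov) tensor: T = (1-2p)/(p^2*(1-p)^2).
p = 0.14, 1-2p = 0.72, p^2 = 0.0196, (1-p)^2 = 0.7396.
T = 0.72/(0.0196 * 0.7396) = 49.668326.
In the p-coordinate, Gamma^(alpha) = Gamma^(0) - (alpha/2)*T with Gamma^(0) = (1/2)*g'(p) = -T/2,
so Gamma^(alpha) = -((1+alpha)/2)*T.
alpha = 1, -(1+alpha)/2 = -1.0.
Gamma = -1.0 * 49.668326 = -49.6683

-49.6683


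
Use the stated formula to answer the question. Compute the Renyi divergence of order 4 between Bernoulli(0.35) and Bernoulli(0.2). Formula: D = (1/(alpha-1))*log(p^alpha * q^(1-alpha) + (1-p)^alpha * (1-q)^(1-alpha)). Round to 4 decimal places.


Renyi divergence of order alpha between Bernoulli distributions:
D = (1/(alpha-1))*log(p^alpha * q^(1-alpha) + (1-p)^alpha * (1-q)^(1-alpha)).
alpha = 4, p = 0.35, q = 0.2.
p^alpha * q^(1-alpha) = 0.35^4 * 0.2^-3 = 1.875781.
(1-p)^alpha * (1-q)^(1-alpha) = 0.65^4 * 0.8^-3 = 0.348645.
sum = 1.875781 + 0.348645 = 2.224426.
D = (1/3)*log(2.224426) = 0.2665

0.2665


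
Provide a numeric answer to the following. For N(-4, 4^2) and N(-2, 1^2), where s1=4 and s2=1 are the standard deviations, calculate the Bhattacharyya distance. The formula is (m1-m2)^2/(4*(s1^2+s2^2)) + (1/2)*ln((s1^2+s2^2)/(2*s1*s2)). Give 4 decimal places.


Bhattacharyya distance between two Gaussians:
DB = (m1-m2)^2/(4*(s1^2+s2^2)) + (1/2)*ln((s1^2+s2^2)/(2*s1*s2)).
(m1-m2)^2 = (-2)^2 = 4.
s1^2+s2^2 = 16 + 1 = 17.
term1 = 4/68 = 0.058824.
term2 = 0.5*ln(17/8.0) = 0.376886.
DB = 0.058824 + 0.376886 = 0.4357

0.4357


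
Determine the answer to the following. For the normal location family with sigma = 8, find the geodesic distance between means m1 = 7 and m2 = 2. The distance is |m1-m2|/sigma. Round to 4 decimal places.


On the fixed-variance normal subfamily, geodesic distance = |m1-m2|/sigma.
|7 - 2| = 5.
sigma = 8.
d = 5/8 = 0.6250

0.6250


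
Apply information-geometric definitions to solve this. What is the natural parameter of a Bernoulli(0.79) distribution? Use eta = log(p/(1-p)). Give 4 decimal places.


Natural parameter for Bernoulli: eta = log(p/(1-p)).
p = 0.79, 1-p = 0.21.
p/(1-p) = 3.761905.
eta = log(3.761905) = 1.3249

1.3249


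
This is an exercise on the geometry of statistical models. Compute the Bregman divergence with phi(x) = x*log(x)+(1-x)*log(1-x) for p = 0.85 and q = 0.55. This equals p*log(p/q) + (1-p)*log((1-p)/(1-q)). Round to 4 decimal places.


Bregman divergence with negative entropy generator:
D = p*log(p/q) + (1-p)*log((1-p)/(1-q)).
p = 0.85, q = 0.55.
p*log(p/q) = 0.85*log(0.85/0.55) = 0.37002.
(1-p)*log((1-p)/(1-q)) = 0.15*log(0.15/0.45) = -0.164792.
D = 0.37002 + -0.164792 = 0.2052

0.2052


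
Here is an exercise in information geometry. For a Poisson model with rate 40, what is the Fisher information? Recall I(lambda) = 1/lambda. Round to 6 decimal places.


Fisher information for Poisson: I(lambda) = 1/lambda.
lambda = 40.
I(lambda) = 1/40 = 0.025000

0.025000


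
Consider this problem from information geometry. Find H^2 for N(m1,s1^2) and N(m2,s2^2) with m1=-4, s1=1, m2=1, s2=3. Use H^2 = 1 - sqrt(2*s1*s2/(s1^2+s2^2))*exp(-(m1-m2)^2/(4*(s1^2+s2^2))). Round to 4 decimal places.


Squared Hellinger distance for Gaussians:
H^2 = 1 - sqrt(2*s1*s2/(s1^2+s2^2)) * exp(-(m1-m2)^2/(4*(s1^2+s2^2))).
s1^2 = 1, s2^2 = 9, s1^2+s2^2 = 10.
sqrt(2*1*3/(10)) = 0.774597.
(m1-m2)^2 = (-5)^2 = 25.
exp(-25/(4*10)) = exp(-0.625) = 0.535261.
H^2 = 1 - 0.774597*0.535261 = 0.5854

0.5854


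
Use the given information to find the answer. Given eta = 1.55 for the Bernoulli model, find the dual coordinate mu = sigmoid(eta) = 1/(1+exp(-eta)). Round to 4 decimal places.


Dual coordinate (expectation parameter) for Bernoulli:
mu = 1/(1+exp(-eta)).
eta = 1.55.
exp(-eta) = exp(-1.55) = 0.212248.
mu = 1/(1+0.212248) = 0.8249

0.8249


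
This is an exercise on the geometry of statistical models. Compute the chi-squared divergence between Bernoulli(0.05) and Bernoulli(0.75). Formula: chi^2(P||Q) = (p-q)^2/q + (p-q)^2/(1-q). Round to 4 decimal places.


Chi-squared divergence between Bernoulli distributions:
chi^2 = (p-q)^2/q + (p-q)^2/(1-q).
p = 0.05, q = 0.75, p-q = -0.7.
(p-q)^2 = 0.49.
term1 = 0.49/0.75 = 0.653333.
term2 = 0.49/0.25 = 1.96.
chi^2 = 0.653333 + 1.96 = 2.6133

2.6133


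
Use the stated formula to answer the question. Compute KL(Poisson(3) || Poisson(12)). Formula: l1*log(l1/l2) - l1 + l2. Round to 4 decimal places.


KL divergence for Poisson:
KL = l1*log(l1/l2) - l1 + l2.
l1 = 3, l2 = 12.
log(3/12) = -1.386294.
l1*log(l1/l2) = 3 * -1.386294 = -4.158883.
KL = -4.158883 - 3 + 12 = 4.8411

4.8411


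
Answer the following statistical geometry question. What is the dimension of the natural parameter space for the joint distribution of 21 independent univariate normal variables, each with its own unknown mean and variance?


Exponential family dimension calculation:
Each univariate normal has two natural parameters (mu/sigma^2 and -1/(2 sigma^2)).
With 21 independent components, dim = 2 * 21 = 42.

42


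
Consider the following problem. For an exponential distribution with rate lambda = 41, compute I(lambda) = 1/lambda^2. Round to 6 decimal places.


Fisher information for exponential: I(lambda) = 1/lambda^2.
lambda = 41, lambda^2 = 1681.
I = 1/1681 = 0.000595

0.000595


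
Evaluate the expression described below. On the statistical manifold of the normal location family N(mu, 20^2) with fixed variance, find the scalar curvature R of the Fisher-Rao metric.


This family has a single free parameter, so its statistical manifold
is 1-dimensional. The Riemann curvature tensor of any 1-dimensional
Riemannian manifold vanishes identically, so R = 0.

0


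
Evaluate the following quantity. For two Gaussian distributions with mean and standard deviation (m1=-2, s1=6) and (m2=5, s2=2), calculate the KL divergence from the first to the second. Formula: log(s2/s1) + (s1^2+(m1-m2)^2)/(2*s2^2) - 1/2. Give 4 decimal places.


KL divergence between normal distributions:
KL = log(s2/s1) + (s1^2 + (m1-m2)^2)/(2*s2^2) - 1/2.
log(2/6) = -1.098612.
(6^2 + (-2-5)^2)/(2*2^2) = (36 + 49)/8 = 10.625.
KL = -1.098612 + 10.625 - 0.5 = 9.0264

9.0264


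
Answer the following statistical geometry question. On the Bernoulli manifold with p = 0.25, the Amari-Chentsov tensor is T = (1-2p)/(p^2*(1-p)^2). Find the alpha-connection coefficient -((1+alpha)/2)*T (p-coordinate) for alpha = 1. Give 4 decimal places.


Skewness (Amari-Chentsov) tensor: T = (1-2p)/(p^2*(1-p)^2).
p = 0.25, 1-2p = 0.5, p^2 = 0.0625, (1-p)^2 = 0.5625.
T = 0.5/(0.0625 * 0.5625) = 14.222222.
In the p-coordinate, Gamma^(alpha) = Gamma^(0) - (alpha/2)*T with Gamma^(0) = (1/2)*g'(p) = -T/2,
so Gamma^(alpha) = -((1+alpha)/2)*T.
alpha = 1, -(1+alpha)/2 = -1.0.
Gamma = -1.0 * 14.222222 = -14.2222

-14.2222


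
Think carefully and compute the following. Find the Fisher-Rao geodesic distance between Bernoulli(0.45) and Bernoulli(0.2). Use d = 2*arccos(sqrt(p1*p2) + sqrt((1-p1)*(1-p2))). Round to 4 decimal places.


Geodesic distance on Bernoulli manifold:
d(p1,p2) = 2*arccos(sqrt(p1*p2) + sqrt((1-p1)*(1-p2))).
sqrt(p1*p2) = sqrt(0.45*0.2) = 0.3.
sqrt((1-p1)*(1-p2)) = sqrt(0.55*0.8) = 0.663325.
arg = 0.3 + 0.663325 = 0.963325.
d = 2*arccos(0.963325) = 0.5433

0.5433


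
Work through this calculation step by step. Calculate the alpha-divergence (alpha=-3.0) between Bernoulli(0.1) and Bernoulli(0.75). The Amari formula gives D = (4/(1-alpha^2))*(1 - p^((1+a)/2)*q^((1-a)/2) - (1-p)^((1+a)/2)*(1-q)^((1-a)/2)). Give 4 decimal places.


Amari alpha-divergence:
D = (4/(1-alpha^2))*(1 - p^((1+a)/2)*q^((1-a)/2) - (1-p)^((1+a)/2)*(1-q)^((1-a)/2)).
alpha = -3.0, p = 0.1, q = 0.75.
e1 = (1+alpha)/2 = -1.0, e2 = (1-alpha)/2 = 2.0.
t1 = p^e1 * q^e2 = 0.1^-1.0 * 0.75^2.0 = 5.625.
t2 = (1-p)^e1 * (1-q)^e2 = 0.9^-1.0 * 0.25^2.0 = 0.069444.
4/(1-alpha^2) = -0.5.
D = -0.5*(1 - 5.625 - 0.069444) = 2.3472

2.3472


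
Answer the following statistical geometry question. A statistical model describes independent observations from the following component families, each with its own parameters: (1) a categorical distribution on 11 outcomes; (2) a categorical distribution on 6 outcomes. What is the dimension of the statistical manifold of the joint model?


The dimension of a statistical manifold equals the number of free
(independent) real parameters of the model. For a product of independent
blocks the parameter counts add.
- categorical on 11 outcomes (probabilities sum to 1): 11-1 = 10.
- categorical on 6 outcomes (probabilities sum to 1): 6-1 = 5.
Total = 10 + 5 = 15.
Dimension = 15

15


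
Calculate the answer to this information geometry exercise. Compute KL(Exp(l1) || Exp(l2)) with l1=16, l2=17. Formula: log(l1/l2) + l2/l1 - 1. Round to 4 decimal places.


KL divergence for exponential family:
KL = log(l1/l2) + l2/l1 - 1.
log(16/17) = -0.060625.
17/16 = 1.0625.
KL = -0.060625 + 1.0625 - 1 = 0.0019

0.0019


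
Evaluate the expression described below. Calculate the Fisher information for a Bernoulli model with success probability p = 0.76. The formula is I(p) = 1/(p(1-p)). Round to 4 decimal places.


For Bernoulli(p), Fisher information is I(p) = 1/(p*(1-p)).
p = 0.76, 1-p = 0.24.
p*(1-p) = 0.1824.
I(p) = 1/0.1824 = 5.4825

5.4825


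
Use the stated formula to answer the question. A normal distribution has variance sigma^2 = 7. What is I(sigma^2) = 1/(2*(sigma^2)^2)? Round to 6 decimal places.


Fisher information for variance: I(sigma^2) = 1/(2*sigma^4).
sigma^2 = 7, so sigma^4 = 49.
I = 1/(2*49) = 1/98 = 0.010204

0.010204


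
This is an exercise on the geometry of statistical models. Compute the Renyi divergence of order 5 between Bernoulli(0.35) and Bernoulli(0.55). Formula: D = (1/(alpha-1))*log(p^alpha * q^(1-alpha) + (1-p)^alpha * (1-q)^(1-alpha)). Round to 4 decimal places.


Renyi divergence of order alpha between Bernoulli distributions:
D = (1/(alpha-1))*log(p^alpha * q^(1-alpha) + (1-p)^alpha * (1-q)^(1-alpha)).
alpha = 5, p = 0.35, q = 0.55.
p^alpha * q^(1-alpha) = 0.35^5 * 0.55^-4 = 0.057397.
(1-p)^alpha * (1-q)^(1-alpha) = 0.65^5 * 0.45^-4 = 2.829546.
sum = 0.057397 + 2.829546 = 2.886943.
D = (1/4)*log(2.886943) = 0.2650

0.2650


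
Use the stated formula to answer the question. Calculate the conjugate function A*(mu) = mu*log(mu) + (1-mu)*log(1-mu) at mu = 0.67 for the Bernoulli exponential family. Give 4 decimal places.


Legendre transform for Bernoulli:
A*(mu) = mu*log(mu) + (1-mu)*log(1-mu).
mu = 0.67, 1-mu = 0.33.
mu*log(mu) = 0.67*log(0.67) = -0.26832.
(1-mu)*log(1-mu) = 0.33*log(0.33) = -0.365859.
A* = -0.26832 + -0.365859 = -0.6342

-0.6342


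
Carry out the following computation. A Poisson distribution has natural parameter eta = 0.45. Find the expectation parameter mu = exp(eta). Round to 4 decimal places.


Expectation parameter for Poisson exponential family:
mu = exp(eta).
eta = 0.45.
mu = exp(0.45) = 1.5683

1.5683


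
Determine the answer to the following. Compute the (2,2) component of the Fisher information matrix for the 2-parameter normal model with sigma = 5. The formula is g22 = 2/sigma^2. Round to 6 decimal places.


For the 2-parameter normal family, the Fisher metric has:
  g11 = 1/sigma^2, g22 = 2/sigma^2.
sigma = 5, sigma^2 = 25.
g22 = 0.080000

0.080000


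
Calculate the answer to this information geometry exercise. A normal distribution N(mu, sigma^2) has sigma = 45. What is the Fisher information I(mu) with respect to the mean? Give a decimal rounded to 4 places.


The Fisher information for the mean of a normal distribution is I(mu) = 1/sigma^2.
sigma = 45, so sigma^2 = 2025.
I(mu) = 1/2025 = 0.0005

0.0005


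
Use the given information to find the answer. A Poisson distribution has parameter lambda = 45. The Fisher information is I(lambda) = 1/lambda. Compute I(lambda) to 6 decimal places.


Fisher information for Poisson: I(lambda) = 1/lambda.
lambda = 45.
I(lambda) = 1/45 = 0.022222

0.022222


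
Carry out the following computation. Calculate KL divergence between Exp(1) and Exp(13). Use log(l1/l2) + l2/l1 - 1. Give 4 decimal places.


KL divergence for exponential family:
KL = log(l1/l2) + l2/l1 - 1.
log(1/13) = -2.564949.
13/1 = 13.0.
KL = -2.564949 + 13.0 - 1 = 9.4351

9.4351


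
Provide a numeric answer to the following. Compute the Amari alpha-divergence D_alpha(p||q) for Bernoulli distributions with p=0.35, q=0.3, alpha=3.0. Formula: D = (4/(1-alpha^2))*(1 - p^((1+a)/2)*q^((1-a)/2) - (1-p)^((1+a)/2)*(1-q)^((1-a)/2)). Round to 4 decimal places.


Amari alpha-divergence:
D = (4/(1-alpha^2))*(1 - p^((1+a)/2)*q^((1-a)/2) - (1-p)^((1+a)/2)*(1-q)^((1-a)/2)).
alpha = 3.0, p = 0.35, q = 0.3.
e1 = (1+alpha)/2 = 2.0, e2 = (1-alpha)/2 = -1.0.
t1 = p^e1 * q^e2 = 0.35^2.0 * 0.3^-1.0 = 0.408333.
t2 = (1-p)^e1 * (1-q)^e2 = 0.65^2.0 * 0.7^-1.0 = 0.603571.
4/(1-alpha^2) = -0.5.
D = -0.5*(1 - 0.408333 - 0.603571) = 0.0060

0.0060


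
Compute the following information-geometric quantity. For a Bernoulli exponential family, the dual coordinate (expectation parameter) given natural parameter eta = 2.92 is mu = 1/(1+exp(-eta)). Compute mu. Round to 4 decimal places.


Dual coordinate (expectation parameter) for Bernoulli:
mu = 1/(1+exp(-eta)).
eta = 2.92.
exp(-eta) = exp(-2.92) = 0.053934.
mu = 1/(1+0.053934) = 0.9488

0.9488


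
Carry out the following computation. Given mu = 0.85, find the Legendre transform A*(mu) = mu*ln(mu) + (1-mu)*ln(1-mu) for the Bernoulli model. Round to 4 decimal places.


Legendre transform for Bernoulli:
A*(mu) = mu*log(mu) + (1-mu)*log(1-mu).
mu = 0.85, 1-mu = 0.15.
mu*log(mu) = 0.85*log(0.85) = -0.138141.
(1-mu)*log(1-mu) = 0.15*log(0.15) = -0.284568.
A* = -0.138141 + -0.284568 = -0.4227

-0.4227


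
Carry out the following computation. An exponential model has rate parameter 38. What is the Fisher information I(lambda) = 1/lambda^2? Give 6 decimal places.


Fisher information for exponential: I(lambda) = 1/lambda^2.
lambda = 38, lambda^2 = 1444.
I = 1/1444 = 0.000693

0.000693


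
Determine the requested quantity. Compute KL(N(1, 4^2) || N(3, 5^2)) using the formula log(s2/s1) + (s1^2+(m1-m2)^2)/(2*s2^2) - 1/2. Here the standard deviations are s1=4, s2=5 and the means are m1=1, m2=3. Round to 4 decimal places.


KL divergence between normal distributions:
KL = log(s2/s1) + (s1^2 + (m1-m2)^2)/(2*s2^2) - 1/2.
log(5/4) = 0.223144.
(4^2 + (1-3)^2)/(2*5^2) = (16 + 4)/50 = 0.4.
KL = 0.223144 + 0.4 - 0.5 = 0.1231

0.1231


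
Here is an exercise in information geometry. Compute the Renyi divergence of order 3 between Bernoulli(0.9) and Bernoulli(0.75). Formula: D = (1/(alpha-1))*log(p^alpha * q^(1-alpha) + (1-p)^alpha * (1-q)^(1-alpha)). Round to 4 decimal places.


Renyi divergence of order alpha between Bernoulli distributions:
D = (1/(alpha-1))*log(p^alpha * q^(1-alpha) + (1-p)^alpha * (1-q)^(1-alpha)).
alpha = 3, p = 0.9, q = 0.75.
p^alpha * q^(1-alpha) = 0.9^3 * 0.75^-2 = 1.296.
(1-p)^alpha * (1-q)^(1-alpha) = 0.1^3 * 0.25^-2 = 0.016.
sum = 1.296 + 0.016 = 1.312.
D = (1/2)*log(1.312) = 0.1358

0.1358


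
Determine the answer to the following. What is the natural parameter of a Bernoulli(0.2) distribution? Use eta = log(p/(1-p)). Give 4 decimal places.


Natural parameter for Bernoulli: eta = log(p/(1-p)).
p = 0.2, 1-p = 0.8.
p/(1-p) = 0.25.
eta = log(0.25) = -1.3863

-1.3863


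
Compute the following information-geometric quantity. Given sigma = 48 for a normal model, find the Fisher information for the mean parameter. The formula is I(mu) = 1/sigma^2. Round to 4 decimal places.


The Fisher information for the mean of a normal distribution is I(mu) = 1/sigma^2.
sigma = 48, so sigma^2 = 2304.
I(mu) = 1/2304 = 0.0004

0.0004


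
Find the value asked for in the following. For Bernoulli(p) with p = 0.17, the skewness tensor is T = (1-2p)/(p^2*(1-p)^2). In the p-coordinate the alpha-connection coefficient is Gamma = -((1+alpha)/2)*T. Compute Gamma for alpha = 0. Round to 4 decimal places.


Skewness (Amari-Chentsov) tensor: T = (1-2p)/(p^2*(1-p)^2).
p = 0.17, 1-2p = 0.66, p^2 = 0.0289, (1-p)^2 = 0.6889.
T = 0.66/(0.0289 * 0.6889) = 33.150487.
In the p-coordinate, Gamma^(alpha) = Gamma^(0) - (alpha/2)*T with Gamma^(0) = (1/2)*g'(p) = -T/2,
so Gamma^(alpha) = -((1+alpha)/2)*T.
alpha = 0, -(1+alpha)/2 = -0.5.
Gamma = -0.5 * 33.150487 = -16.5752

-16.5752


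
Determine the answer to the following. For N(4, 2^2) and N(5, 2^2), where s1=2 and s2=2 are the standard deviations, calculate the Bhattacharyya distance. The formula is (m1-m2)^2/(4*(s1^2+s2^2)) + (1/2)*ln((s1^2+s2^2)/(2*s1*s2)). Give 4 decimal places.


Bhattacharyya distance between two Gaussians:
DB = (m1-m2)^2/(4*(s1^2+s2^2)) + (1/2)*ln((s1^2+s2^2)/(2*s1*s2)).
(m1-m2)^2 = (-1)^2 = 1.
s1^2+s2^2 = 4 + 4 = 8.
term1 = 1/32 = 0.03125.
term2 = 0.5*ln(8/8.0) = 0.0.
DB = 0.03125 + 0.0 = 0.0313

0.0313


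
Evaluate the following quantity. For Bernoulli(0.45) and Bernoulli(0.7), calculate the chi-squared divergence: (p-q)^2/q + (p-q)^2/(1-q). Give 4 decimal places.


Chi-squared divergence between Bernoulli distributions:
chi^2 = (p-q)^2/q + (p-q)^2/(1-q).
p = 0.45, q = 0.7, p-q = -0.25.
(p-q)^2 = 0.0625.
term1 = 0.0625/0.7 = 0.089286.
term2 = 0.0625/0.3 = 0.208333.
chi^2 = 0.089286 + 0.208333 = 0.2976

0.2976


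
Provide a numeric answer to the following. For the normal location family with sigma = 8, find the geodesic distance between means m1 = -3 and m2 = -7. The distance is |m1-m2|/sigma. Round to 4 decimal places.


On the fixed-variance normal subfamily, geodesic distance = |m1-m2|/sigma.
|-3 - -7| = 4.
sigma = 8.
d = 4/8 = 0.5000

0.5000


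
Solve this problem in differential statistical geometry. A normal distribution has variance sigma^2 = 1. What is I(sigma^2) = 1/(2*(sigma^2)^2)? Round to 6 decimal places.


Fisher information for variance: I(sigma^2) = 1/(2*sigma^4).
sigma^2 = 1, so sigma^4 = 1.
I = 1/(2*1) = 1/2 = 0.500000

0.500000


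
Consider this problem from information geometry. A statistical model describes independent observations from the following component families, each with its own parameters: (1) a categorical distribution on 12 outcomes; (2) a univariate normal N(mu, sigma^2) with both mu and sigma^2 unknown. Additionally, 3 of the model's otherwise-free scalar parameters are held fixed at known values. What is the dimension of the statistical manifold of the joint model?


The dimension of a statistical manifold equals the number of free
(independent) real parameters of the model. For a product of independent
blocks the parameter counts add.
- categorical on 12 outcomes (probabilities sum to 1): 12-1 = 11.
- normal (mu, sigma^2): 2.
Total = 11 + 2 = 13.
3 parameter(s) fixed at known values: 13 - 3 = 10.
Dimension = 10

10


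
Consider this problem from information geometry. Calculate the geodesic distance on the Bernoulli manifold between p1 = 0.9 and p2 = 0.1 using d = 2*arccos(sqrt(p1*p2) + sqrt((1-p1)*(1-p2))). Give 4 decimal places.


Geodesic distance on Bernoulli manifold:
d(p1,p2) = 2*arccos(sqrt(p1*p2) + sqrt((1-p1)*(1-p2))).
sqrt(p1*p2) = sqrt(0.9*0.1) = 0.3.
sqrt((1-p1)*(1-p2)) = sqrt(0.1*0.9) = 0.3.
arg = 0.3 + 0.3 = 0.6.
d = 2*arccos(0.6) = 1.8546

1.8546


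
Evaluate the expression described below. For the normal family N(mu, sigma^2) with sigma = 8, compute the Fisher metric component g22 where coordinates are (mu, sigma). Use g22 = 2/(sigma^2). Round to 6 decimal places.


For the 2-parameter normal family, the Fisher metric has:
  g11 = 1/sigma^2, g22 = 2/sigma^2.
sigma = 8, sigma^2 = 64.
g22 = 0.031250

0.031250


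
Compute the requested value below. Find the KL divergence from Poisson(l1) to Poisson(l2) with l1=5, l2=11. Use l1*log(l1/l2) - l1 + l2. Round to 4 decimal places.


KL divergence for Poisson:
KL = l1*log(l1/l2) - l1 + l2.
l1 = 5, l2 = 11.
log(5/11) = -0.788457.
l1*log(l1/l2) = 5 * -0.788457 = -3.942287.
KL = -3.942287 - 5 + 11 = 2.0577

2.0577


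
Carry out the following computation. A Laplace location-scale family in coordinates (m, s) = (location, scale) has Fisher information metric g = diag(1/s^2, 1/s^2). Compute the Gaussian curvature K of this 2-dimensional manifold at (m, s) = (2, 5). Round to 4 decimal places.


The metric has the form g = (A dm^2 + B ds^2)/s^2 with A = 1, B = 1.
Substitute u = sqrt(A/B)*m: g = B*(du^2 + ds^2)/s^2, i.e. B times the
Poincare upper half-plane metric, which has constant Gaussian curvature -1.
Scaling a 2D metric by a constant c divides the Gaussian curvature by c,
so K = -1/B = -1/(1) = -1.0000 everywhere (the point (m, s) = (2, 5) is irrelevant:
the curvature is constant).
The requested Gaussian curvature is K = -1.0000.

-1.0000


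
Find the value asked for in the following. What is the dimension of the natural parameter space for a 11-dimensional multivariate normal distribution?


Exponential family dimension calculation:
For 11-dim MVN: mean has 11 params, covariance has 11*12/2 = 66 unique entries.
Total dim = 11 + 66 = 77.

77


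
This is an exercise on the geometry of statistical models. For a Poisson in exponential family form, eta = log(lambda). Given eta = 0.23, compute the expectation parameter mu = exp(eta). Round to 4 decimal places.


Expectation parameter for Poisson exponential family:
mu = exp(eta).
eta = 0.23.
mu = exp(0.23) = 1.2586

1.2586


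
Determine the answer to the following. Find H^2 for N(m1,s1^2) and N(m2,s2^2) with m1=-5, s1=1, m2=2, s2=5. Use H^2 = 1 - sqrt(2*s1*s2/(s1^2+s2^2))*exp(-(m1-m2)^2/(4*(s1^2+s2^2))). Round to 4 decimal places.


Squared Hellinger distance for Gaussians:
H^2 = 1 - sqrt(2*s1*s2/(s1^2+s2^2)) * exp(-(m1-m2)^2/(4*(s1^2+s2^2))).
s1^2 = 1, s2^2 = 25, s1^2+s2^2 = 26.
sqrt(2*1*5/(26)) = 0.620174.
(m1-m2)^2 = (-7)^2 = 49.
exp(-49/(4*26)) = exp(-0.471154) = 0.624282.
H^2 = 1 - 0.620174*0.624282 = 0.6128

0.6128


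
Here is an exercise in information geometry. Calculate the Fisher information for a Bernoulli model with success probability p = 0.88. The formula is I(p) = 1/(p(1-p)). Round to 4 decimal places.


For Bernoulli(p), Fisher information is I(p) = 1/(p*(1-p)).
p = 0.88, 1-p = 0.12.
p*(1-p) = 0.1056.
I(p) = 1/0.1056 = 9.4697

9.4697


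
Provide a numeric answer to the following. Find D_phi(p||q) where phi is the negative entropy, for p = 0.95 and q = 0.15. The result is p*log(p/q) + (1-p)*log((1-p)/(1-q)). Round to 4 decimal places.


Bregman divergence with negative entropy generator:
D = p*log(p/q) + (1-p)*log((1-p)/(1-q)).
p = 0.95, q = 0.15.
p*log(p/q) = 0.95*log(0.95/0.15) = 1.753535.
(1-p)*log((1-p)/(1-q)) = 0.05*log(0.05/0.85) = -0.141661.
D = 1.753535 + -0.141661 = 1.6119

1.6119


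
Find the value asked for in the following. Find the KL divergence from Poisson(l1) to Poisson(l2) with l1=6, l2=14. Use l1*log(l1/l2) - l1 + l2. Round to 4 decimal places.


KL divergence for Poisson:
KL = l1*log(l1/l2) - l1 + l2.
l1 = 6, l2 = 14.
log(6/14) = -0.847298.
l1*log(l1/l2) = 6 * -0.847298 = -5.083787.
KL = -5.083787 - 6 + 14 = 2.9162

2.9162


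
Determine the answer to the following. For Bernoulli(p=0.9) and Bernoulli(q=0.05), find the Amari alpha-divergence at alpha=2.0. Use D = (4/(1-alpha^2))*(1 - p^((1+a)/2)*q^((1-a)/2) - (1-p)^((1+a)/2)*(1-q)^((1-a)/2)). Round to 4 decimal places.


Amari alpha-divergence:
D = (4/(1-alpha^2))*(1 - p^((1+a)/2)*q^((1-a)/2) - (1-p)^((1+a)/2)*(1-q)^((1-a)/2)).
alpha = 2.0, p = 0.9, q = 0.05.
e1 = (1+alpha)/2 = 1.5, e2 = (1-alpha)/2 = -0.5.
t1 = p^e1 * q^e2 = 0.9^1.5 * 0.05^-0.5 = 3.818377.
t2 = (1-p)^e1 * (1-q)^e2 = 0.1^1.5 * 0.95^-0.5 = 0.032444.
4/(1-alpha^2) = -1.333333.
D = -1.333333*(1 - 3.818377 - 0.032444) = 3.8011

3.8011


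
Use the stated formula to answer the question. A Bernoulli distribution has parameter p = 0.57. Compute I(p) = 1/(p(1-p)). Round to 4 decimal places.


For Bernoulli(p), Fisher information is I(p) = 1/(p*(1-p)).
p = 0.57, 1-p = 0.43.
p*(1-p) = 0.2451.
I(p) = 1/0.2451 = 4.0800

4.0800


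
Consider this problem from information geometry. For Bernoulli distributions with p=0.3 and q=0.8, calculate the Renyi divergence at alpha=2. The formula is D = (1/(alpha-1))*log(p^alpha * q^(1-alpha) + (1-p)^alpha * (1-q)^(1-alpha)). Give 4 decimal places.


Renyi divergence of order alpha between Bernoulli distributions:
D = (1/(alpha-1))*log(p^alpha * q^(1-alpha) + (1-p)^alpha * (1-q)^(1-alpha)).
alpha = 2, p = 0.3, q = 0.8.
p^alpha * q^(1-alpha) = 0.3^2 * 0.8^-1 = 0.1125.
(1-p)^alpha * (1-q)^(1-alpha) = 0.7^2 * 0.2^-1 = 2.45.
sum = 0.1125 + 2.45 = 2.5625.
D = (1/1)*log(2.5625) = 0.9410

0.9410


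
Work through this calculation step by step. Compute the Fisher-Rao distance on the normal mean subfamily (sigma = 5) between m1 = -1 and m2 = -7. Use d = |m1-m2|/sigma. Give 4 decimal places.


On the fixed-variance normal subfamily, geodesic distance = |m1-m2|/sigma.
|-1 - -7| = 6.
sigma = 5.
d = 6/5 = 1.2000

1.2000


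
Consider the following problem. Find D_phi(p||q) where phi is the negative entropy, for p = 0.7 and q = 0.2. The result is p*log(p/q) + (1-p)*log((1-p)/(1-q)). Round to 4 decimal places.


Bregman divergence with negative entropy generator:
D = p*log(p/q) + (1-p)*log((1-p)/(1-q)).
p = 0.7, q = 0.2.
p*log(p/q) = 0.7*log(0.7/0.2) = 0.876934.
(1-p)*log((1-p)/(1-q)) = 0.3*log(0.3/0.8) = -0.294249.
D = 0.876934 + -0.294249 = 0.5827

0.5827


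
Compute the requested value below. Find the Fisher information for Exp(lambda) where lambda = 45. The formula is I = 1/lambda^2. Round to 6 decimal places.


Fisher information for exponential: I(lambda) = 1/lambda^2.
lambda = 45, lambda^2 = 2025.
I = 1/2025 = 0.000494

0.000494


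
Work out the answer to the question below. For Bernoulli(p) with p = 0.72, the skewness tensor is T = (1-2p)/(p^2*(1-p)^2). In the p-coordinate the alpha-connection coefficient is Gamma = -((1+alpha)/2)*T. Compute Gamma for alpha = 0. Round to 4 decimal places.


Skewness (Amari-Chentsov) tensor: T = (1-2p)/(p^2*(1-p)^2).
p = 0.72, 1-2p = -0.44, p^2 = 0.5184, (1-p)^2 = 0.0784.
T = -0.44/(0.5184 * 0.0784) = -10.82609.
In the p-coordinate, Gamma^(alpha) = Gamma^(0) - (alpha/2)*T with Gamma^(0) = (1/2)*g'(p) = -T/2,
so Gamma^(alpha) = -((1+alpha)/2)*T.
alpha = 0, -(1+alpha)/2 = -0.5.
Gamma = -0.5 * -10.82609 = 5.4130

5.4130


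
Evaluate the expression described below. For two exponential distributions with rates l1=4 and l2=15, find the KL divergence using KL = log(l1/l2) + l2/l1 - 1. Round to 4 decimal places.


KL divergence for exponential family:
KL = log(l1/l2) + l2/l1 - 1.
log(4/15) = -1.321756.
15/4 = 3.75.
KL = -1.321756 + 3.75 - 1 = 1.4282

1.4282


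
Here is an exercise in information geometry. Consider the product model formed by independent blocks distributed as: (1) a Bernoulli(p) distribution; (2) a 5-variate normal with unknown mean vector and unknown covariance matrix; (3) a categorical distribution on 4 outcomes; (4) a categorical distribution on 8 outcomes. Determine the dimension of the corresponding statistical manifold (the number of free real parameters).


The dimension of a statistical manifold equals the number of free
(independent) real parameters of the model. For a product of independent
blocks the parameter counts add.
- Bernoulli (p): 1.
- 5-variate normal: 5 (mean) + 5*6/2 = 15 (symmetric covariance) = 20.
- categorical on 4 outcomes (probabilities sum to 1): 4-1 = 3.
- categorical on 8 outcomes (probabilities sum to 1): 8-1 = 7.
Total = 1 + 20 + 3 + 7 = 31.
Dimension = 31

31


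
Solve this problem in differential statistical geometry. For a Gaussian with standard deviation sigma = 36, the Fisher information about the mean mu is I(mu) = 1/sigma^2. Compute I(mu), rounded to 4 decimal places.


The Fisher information for the mean of a normal distribution is I(mu) = 1/sigma^2.
sigma = 36, so sigma^2 = 1296.
I(mu) = 1/1296 = 0.0008

0.0008


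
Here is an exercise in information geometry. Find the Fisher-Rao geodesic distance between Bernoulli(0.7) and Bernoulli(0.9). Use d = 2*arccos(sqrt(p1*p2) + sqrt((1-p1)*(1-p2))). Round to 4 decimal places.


Geodesic distance on Bernoulli manifold:
d(p1,p2) = 2*arccos(sqrt(p1*p2) + sqrt((1-p1)*(1-p2))).
sqrt(p1*p2) = sqrt(0.7*0.9) = 0.793725.
sqrt((1-p1)*(1-p2)) = sqrt(0.3*0.1) = 0.173205.
arg = 0.793725 + 0.173205 = 0.96693.
d = 2*arccos(0.96693) = 0.5158

0.5158


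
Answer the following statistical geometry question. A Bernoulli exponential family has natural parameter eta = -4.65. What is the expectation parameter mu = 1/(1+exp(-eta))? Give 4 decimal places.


Dual coordinate (expectation parameter) for Bernoulli:
mu = 1/(1+exp(-eta)).
eta = -4.65.
exp(-eta) = exp(4.65) = 104.584986.
mu = 1/(1+104.584986) = 0.0095

0.0095


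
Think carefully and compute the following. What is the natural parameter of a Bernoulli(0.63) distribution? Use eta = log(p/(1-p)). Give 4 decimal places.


Natural parameter for Bernoulli: eta = log(p/(1-p)).
p = 0.63, 1-p = 0.37.
p/(1-p) = 1.702703.
eta = log(1.702703) = 0.5322

0.5322


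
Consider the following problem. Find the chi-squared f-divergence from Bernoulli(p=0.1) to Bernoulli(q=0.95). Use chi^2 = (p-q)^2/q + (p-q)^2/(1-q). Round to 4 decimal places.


Chi-squared divergence between Bernoulli distributions:
chi^2 = (p-q)^2/q + (p-q)^2/(1-q).
p = 0.1, q = 0.95, p-q = -0.85.
(p-q)^2 = 0.7225.
term1 = 0.7225/0.95 = 0.760526.
term2 = 0.7225/0.05 = 14.45.
chi^2 = 0.760526 + 14.45 = 15.2105

15.2105


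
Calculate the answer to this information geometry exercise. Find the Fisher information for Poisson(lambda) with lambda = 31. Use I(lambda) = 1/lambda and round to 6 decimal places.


Fisher information for Poisson: I(lambda) = 1/lambda.
lambda = 31.
I(lambda) = 1/31 = 0.032258

0.032258


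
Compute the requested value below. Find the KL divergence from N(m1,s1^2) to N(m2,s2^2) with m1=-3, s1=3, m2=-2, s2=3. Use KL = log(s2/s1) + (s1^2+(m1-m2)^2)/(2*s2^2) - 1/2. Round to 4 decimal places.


KL divergence between normal distributions:
KL = log(s2/s1) + (s1^2 + (m1-m2)^2)/(2*s2^2) - 1/2.
log(3/3) = 0.0.
(3^2 + (-3--2)^2)/(2*3^2) = (9 + 1)/18 = 0.555556.
KL = 0.0 + 0.555556 - 0.5 = 0.0556

0.0556


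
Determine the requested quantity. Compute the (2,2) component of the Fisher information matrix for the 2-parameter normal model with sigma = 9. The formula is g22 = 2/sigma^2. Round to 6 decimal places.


For the 2-parameter normal family, the Fisher metric has:
  g11 = 1/sigma^2, g22 = 2/sigma^2.
sigma = 9, sigma^2 = 81.
g22 = 0.024691

0.024691


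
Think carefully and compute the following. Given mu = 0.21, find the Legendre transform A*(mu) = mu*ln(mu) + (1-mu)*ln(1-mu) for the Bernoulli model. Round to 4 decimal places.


Legendre transform for Bernoulli:
A*(mu) = mu*log(mu) + (1-mu)*log(1-mu).
mu = 0.21, 1-mu = 0.79.
mu*log(mu) = 0.21*log(0.21) = -0.327736.
(1-mu)*log(1-mu) = 0.79*log(0.79) = -0.186221.
A* = -0.327736 + -0.186221 = -0.5140

-0.5140


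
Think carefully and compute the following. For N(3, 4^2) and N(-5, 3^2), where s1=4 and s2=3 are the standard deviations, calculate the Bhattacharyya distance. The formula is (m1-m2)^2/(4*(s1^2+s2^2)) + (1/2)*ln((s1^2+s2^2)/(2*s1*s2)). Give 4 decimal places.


Bhattacharyya distance between two Gaussians:
DB = (m1-m2)^2/(4*(s1^2+s2^2)) + (1/2)*ln((s1^2+s2^2)/(2*s1*s2)).
(m1-m2)^2 = (8)^2 = 64.
s1^2+s2^2 = 16 + 9 = 25.
term1 = 64/100 = 0.64.
term2 = 0.5*ln(25/24.0) = 0.020411.
DB = 0.64 + 0.020411 = 0.6604

0.6604


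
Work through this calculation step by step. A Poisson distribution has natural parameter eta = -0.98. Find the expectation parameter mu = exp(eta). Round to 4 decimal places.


Expectation parameter for Poisson exponential family:
mu = exp(eta).
eta = -0.98.
mu = exp(-0.98) = 0.3753

0.3753


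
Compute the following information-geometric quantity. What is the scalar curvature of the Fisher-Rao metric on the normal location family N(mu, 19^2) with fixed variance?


This family has a single free parameter, so its statistical manifold
is 1-dimensional. The Riemann curvature tensor of any 1-dimensional
Riemannian manifold vanishes identically, so R = 0.

0
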